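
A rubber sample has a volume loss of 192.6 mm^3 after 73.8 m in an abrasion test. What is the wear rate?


Rate = volume_loss / distance
= 192.6 / 73.8
= 2.61 mm^3/m

2.61 mm^3/m


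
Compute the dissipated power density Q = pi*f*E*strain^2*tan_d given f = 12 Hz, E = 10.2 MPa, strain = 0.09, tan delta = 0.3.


Q = pi * f * E * strain^2 * tan_d
= pi * 12 * 10.2 * 0.09^2 * 0.3
= pi * 12 * 10.2 * 0.0081 * 0.3
= 0.9344

Q = 0.9344


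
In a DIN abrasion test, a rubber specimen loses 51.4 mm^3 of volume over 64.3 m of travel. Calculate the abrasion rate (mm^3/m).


Rate = volume_loss / distance
= 51.4 / 64.3
= 0.799 mm^3/m

0.799 mm^3/m


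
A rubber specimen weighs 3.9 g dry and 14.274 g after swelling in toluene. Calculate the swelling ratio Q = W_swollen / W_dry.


Q = W_swollen / W_dry
Q = 14.274 / 3.9
Q = 3.66

Q = 3.66


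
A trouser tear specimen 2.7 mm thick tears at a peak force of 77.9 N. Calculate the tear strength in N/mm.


Tear strength = force / thickness
= 77.9 / 2.7
= 28.85 N/mm

28.85 N/mm


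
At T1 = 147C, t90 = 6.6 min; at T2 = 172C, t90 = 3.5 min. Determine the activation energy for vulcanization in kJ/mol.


T1 = 420.15 K, T2 = 445.15 K
1/T1 - 1/T2 = 1.3367e-04
ln(t1/t2) = ln(6.6/3.5) = 0.6343
Ea = 8.314 * 0.6343 / 1.3367e-04 = 39453.0009 J/mol
Ea = 39.45 kJ/mol

39.45 kJ/mol


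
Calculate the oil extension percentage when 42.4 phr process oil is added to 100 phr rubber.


Oil % = oil / (100 + oil) * 100
= 42.4 / (100 + 42.4) * 100
= 42.4 / 142.4 * 100
= 29.78%

29.78%


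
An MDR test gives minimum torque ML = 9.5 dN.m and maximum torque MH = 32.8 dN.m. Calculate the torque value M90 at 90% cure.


M90 = ML + 0.9 * (MH - ML)
M90 = 9.5 + 0.9 * (32.8 - 9.5)
M90 = 9.5 + 0.9 * 23.3
M90 = 30.47 dN.m

30.47 dN.m


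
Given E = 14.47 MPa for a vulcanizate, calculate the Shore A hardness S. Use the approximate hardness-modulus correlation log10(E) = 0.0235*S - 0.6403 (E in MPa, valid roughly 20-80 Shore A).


log10(E) = 0.0235*S - 0.6403  =>  S = (log10(E) + 0.6403) / 0.0235
log10(14.47) = 1.160469
S = (1.160469 + 0.6403) / 0.0235 = 1.800769 / 0.0235
S = 76.6

Shore A = 76.6


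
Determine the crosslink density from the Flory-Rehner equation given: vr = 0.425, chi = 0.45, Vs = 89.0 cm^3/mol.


ln(1 - vr) = ln(1 - 0.425) = -0.5534
Numerator = -((-0.5534) + 0.425 + 0.45 * 0.425^2) = 0.0471
Denominator = 89.0 * (0.425^(1/3) - 0.425/2) = 48.0019
nu = 0.0471 / 48.0019 = 9.8129e-04 mol/cm^3

9.8129e-04 mol/cm^3


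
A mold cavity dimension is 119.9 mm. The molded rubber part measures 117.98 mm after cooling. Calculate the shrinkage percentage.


Shrinkage = (mold - part) / mold * 100
= (119.9 - 117.98) / 119.9 * 100
= 1.92 / 119.9 * 100
= 1.6%

1.6%


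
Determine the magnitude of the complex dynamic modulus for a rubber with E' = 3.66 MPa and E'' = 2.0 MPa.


|E*| = sqrt(E'^2 + E''^2)
= sqrt(3.66^2 + 2.0^2)
= sqrt(13.3956 + 4.0000)
= 4.171 MPa

4.171 MPa


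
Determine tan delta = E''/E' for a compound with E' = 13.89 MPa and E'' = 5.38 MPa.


tan delta = E'' / E'
= 5.38 / 13.89
= 0.3873

tan delta = 0.3873


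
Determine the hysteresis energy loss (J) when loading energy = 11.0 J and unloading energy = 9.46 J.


Hysteresis loss = loading - unloading
= 11.0 - 9.46
= 1.54 J

1.54 J


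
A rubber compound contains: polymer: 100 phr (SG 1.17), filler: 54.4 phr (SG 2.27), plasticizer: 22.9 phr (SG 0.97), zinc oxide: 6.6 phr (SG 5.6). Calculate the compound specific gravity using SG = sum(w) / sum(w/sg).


Sum of weights = 183.9
Volume contributions:
  polymer: 100/1.17 = 85.4701
  filler: 54.4/2.27 = 23.9648
  plasticizer: 22.9/0.97 = 23.6082
  zinc oxide: 6.6/5.6 = 1.1786
Sum of volumes = 134.2217
SG = 183.9 / 134.2217 = 1.37

SG = 1.37


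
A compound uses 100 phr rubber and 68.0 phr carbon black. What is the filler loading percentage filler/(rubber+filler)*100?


Filler % = filler / (rubber + filler) * 100
= 68.0 / (100 + 68.0) * 100
= 68.0 / 168.0 * 100
= 40.48%

40.48%


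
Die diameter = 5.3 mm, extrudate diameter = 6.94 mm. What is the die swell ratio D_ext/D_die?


Die swell ratio = D_extrudate / D_die
= 6.94 / 5.3
= 1.309

Die swell = 1.309


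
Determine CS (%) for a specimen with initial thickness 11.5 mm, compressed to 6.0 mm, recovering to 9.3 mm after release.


CS = (t0 - recovered) / (t0 - ts) * 100
= (11.5 - 9.3) / (11.5 - 6.0) * 100
= 2.2 / 5.5 * 100
= 40.0%

40.0%


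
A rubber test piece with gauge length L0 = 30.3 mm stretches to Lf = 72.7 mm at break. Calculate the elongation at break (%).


Elongation = (Lf - L0) / L0 * 100
= (72.7 - 30.3) / 30.3 * 100
= 42.4 / 30.3 * 100
= 139.9%

139.9%


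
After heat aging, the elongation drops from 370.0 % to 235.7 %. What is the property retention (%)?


Retention = aged / original * 100
= 235.7 / 370.0 * 100
= 63.7%

63.7%


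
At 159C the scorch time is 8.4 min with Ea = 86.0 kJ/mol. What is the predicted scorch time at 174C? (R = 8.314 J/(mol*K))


Convert temperatures: T1 = 159 + 273.15 = 432.15 K, T2 = 174 + 273.15 = 447.15 K
ts2_new = 8.4 * exp(86000 / 8.314 * (1/447.15 - 1/432.15))
1/T2 - 1/T1 = -7.7625e-05
ts2_new = 3.76 min

3.76 min


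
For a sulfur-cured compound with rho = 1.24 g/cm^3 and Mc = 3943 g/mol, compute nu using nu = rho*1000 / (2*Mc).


nu = rho * 1000 / (2 * Mc)
nu = 1.24 * 1000 / (2 * 3943)
nu = 1240.0 / 7886
nu = 0.1572 mol/L

0.1572 mol/L


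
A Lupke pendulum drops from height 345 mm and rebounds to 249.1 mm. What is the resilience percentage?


Resilience = h_rebound / h_drop * 100
= 249.1 / 345 * 100
= 72.2%

72.2%


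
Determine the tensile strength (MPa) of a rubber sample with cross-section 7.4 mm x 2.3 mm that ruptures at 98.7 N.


Area = width * thickness = 7.4 * 2.3 = 17.02 mm^2
TS = force / area = 98.7 / 17.02 = 5.8 MPa

5.8 MPa


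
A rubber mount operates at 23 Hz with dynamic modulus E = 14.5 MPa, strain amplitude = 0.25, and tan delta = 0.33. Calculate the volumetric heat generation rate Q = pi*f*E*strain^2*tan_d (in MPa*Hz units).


Q = pi * f * E * strain^2 * tan_d
= pi * 23 * 14.5 * 0.25^2 * 0.33
= pi * 23 * 14.5 * 0.0625 * 0.33
= 21.6092

Q = 21.6092


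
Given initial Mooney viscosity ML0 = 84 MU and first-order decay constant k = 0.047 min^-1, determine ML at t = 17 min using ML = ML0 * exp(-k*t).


ML = ML0 * exp(-k * t)
ML = 84 * exp(-0.047 * 17)
ML = 84 * 0.4498
ML = 37.78 MU

37.78 MU


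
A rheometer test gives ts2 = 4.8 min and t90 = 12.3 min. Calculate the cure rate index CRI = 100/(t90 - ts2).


CRI = 100 / (t90 - ts2)
= 100 / (12.3 - 4.8)
= 100 / 7.5
= 13.33 min^-1

13.33 min^-1


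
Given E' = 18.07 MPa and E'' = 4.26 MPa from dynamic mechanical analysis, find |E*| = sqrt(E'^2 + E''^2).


|E*| = sqrt(E'^2 + E''^2)
= sqrt(18.07^2 + 4.26^2)
= sqrt(326.5249 + 18.1476)
= 18.565 MPa

18.565 MPa


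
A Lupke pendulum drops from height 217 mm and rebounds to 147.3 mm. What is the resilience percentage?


Resilience = h_rebound / h_drop * 100
= 147.3 / 217 * 100
= 67.9%

67.9%


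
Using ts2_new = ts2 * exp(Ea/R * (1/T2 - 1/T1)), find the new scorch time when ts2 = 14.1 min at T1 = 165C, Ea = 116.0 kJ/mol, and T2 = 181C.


Convert temperatures: T1 = 165 + 273.15 = 438.15 K, T2 = 181 + 273.15 = 454.15 K
ts2_new = 14.1 * exp(116000 / 8.314 * (1/454.15 - 1/438.15))
1/T2 - 1/T1 = -8.0408e-05
ts2_new = 4.59 min

4.59 min


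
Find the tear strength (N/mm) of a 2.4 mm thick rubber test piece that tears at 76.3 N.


Tear strength = force / thickness
= 76.3 / 2.4
= 31.79 N/mm

31.79 N/mm


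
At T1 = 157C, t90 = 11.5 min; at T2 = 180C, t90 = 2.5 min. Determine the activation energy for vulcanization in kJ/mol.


T1 = 430.15 K, T2 = 453.15 K
1/T1 - 1/T2 = 1.1800e-04
ln(t1/t2) = ln(11.5/2.5) = 1.5261
Ea = 8.314 * 1.5261 / 1.1800e-04 = 107526.2878 J/mol
Ea = 107.53 kJ/mol

107.53 kJ/mol


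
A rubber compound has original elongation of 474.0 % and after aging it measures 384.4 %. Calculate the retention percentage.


Retention = aged / original * 100
= 384.4 / 474.0 * 100
= 81.1%

81.1%


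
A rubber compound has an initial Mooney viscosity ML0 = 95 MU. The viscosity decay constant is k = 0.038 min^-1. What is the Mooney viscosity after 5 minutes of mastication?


ML = ML0 * exp(-k * t)
ML = 95 * exp(-0.038 * 5)
ML = 95 * 0.8270
ML = 78.56 MU

78.56 MU


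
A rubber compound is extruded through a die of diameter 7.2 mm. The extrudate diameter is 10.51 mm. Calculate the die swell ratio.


Die swell ratio = D_extrudate / D_die
= 10.51 / 7.2
= 1.46

Die swell = 1.46


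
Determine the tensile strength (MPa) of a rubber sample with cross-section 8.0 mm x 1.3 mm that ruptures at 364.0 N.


Area = width * thickness = 8.0 * 1.3 = 10.4 mm^2
TS = force / area = 364.0 / 10.4 = 35.0 MPa

35.0 MPa


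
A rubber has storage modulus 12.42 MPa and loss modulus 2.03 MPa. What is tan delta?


tan delta = E'' / E'
= 2.03 / 12.42
= 0.1634

tan delta = 0.1634


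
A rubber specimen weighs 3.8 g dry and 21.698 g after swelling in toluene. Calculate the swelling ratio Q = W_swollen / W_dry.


Q = W_swollen / W_dry
Q = 21.698 / 3.8
Q = 5.71

Q = 5.71


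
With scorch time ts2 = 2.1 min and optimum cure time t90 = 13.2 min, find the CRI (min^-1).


CRI = 100 / (t90 - ts2)
= 100 / (13.2 - 2.1)
= 100 / 11.1
= 9.01 min^-1

9.01 min^-1


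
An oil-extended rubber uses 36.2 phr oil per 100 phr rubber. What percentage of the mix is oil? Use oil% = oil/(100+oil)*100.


Oil % = oil / (100 + oil) * 100
= 36.2 / (100 + 36.2) * 100
= 36.2 / 136.2 * 100
= 26.58%

26.58%


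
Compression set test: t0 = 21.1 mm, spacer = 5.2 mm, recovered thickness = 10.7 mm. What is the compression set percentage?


CS = (t0 - recovered) / (t0 - ts) * 100
= (21.1 - 10.7) / (21.1 - 5.2) * 100
= 10.4 / 15.9 * 100
= 65.4%

65.4%


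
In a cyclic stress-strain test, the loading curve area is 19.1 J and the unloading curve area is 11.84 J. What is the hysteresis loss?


Hysteresis loss = loading - unloading
= 19.1 - 11.84
= 7.26 J

7.26 J


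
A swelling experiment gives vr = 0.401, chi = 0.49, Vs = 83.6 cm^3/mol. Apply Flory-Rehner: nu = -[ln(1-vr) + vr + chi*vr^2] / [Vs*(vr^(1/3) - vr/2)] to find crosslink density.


ln(1 - vr) = ln(1 - 0.401) = -0.5125
Numerator = -((-0.5125) + 0.401 + 0.49 * 0.401^2) = 0.0327
Denominator = 83.6 * (0.401^(1/3) - 0.401/2) = 44.8865
nu = 0.0327 / 44.8865 = 7.2853e-04 mol/cm^3

7.2853e-04 mol/cm^3


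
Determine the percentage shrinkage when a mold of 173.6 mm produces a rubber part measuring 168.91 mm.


Shrinkage = (mold - part) / mold * 100
= (173.6 - 168.91) / 173.6 * 100
= 4.69 / 173.6 * 100
= 2.7%

2.7%


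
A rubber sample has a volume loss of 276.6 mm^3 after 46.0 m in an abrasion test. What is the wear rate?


Rate = volume_loss / distance
= 276.6 / 46.0
= 6.013 mm^3/m

6.013 mm^3/m


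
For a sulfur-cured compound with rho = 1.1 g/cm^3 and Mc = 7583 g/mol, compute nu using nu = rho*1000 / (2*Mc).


nu = rho * 1000 / (2 * Mc)
nu = 1.1 * 1000 / (2 * 7583)
nu = 1100.0 / 15166
nu = 0.0725 mol/L

0.0725 mol/L


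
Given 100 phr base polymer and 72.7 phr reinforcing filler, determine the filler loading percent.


Filler % = filler / (rubber + filler) * 100
= 72.7 / (100 + 72.7) * 100
= 72.7 / 172.7 * 100
= 42.1%

42.1%


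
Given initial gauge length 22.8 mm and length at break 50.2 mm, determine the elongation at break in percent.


Elongation = (Lf - L0) / L0 * 100
= (50.2 - 22.8) / 22.8 * 100
= 27.4 / 22.8 * 100
= 120.2%

120.2%


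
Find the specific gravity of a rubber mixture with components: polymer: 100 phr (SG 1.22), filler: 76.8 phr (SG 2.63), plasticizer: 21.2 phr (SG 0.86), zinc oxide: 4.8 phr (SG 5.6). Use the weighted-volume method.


Sum of weights = 202.8
Volume contributions:
  polymer: 100/1.22 = 81.9672
  filler: 76.8/2.63 = 29.2015
  plasticizer: 21.2/0.86 = 24.6512
  zinc oxide: 4.8/5.6 = 0.8571
Sum of volumes = 136.6770
SG = 202.8 / 136.6770 = 1.484

SG = 1.484


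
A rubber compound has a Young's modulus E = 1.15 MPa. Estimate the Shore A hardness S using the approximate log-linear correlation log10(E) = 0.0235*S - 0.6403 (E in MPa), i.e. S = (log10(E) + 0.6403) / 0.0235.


log10(E) = 0.0235*S - 0.6403  =>  S = (log10(E) + 0.6403) / 0.0235
log10(1.15) = 0.060698
S = (0.060698 + 0.6403) / 0.0235 = 0.700998 / 0.0235
S = 29.8

Shore A = 29.8


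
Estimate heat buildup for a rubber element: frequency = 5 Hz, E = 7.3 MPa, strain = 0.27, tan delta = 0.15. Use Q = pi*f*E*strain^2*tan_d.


Q = pi * f * E * strain^2 * tan_d
= pi * 5 * 7.3 * 0.27^2 * 0.15
= pi * 5 * 7.3 * 0.0729 * 0.15
= 1.2539

Q = 1.2539


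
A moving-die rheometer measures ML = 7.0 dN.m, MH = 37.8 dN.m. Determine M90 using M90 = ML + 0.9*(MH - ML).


M90 = ML + 0.9 * (MH - ML)
M90 = 7.0 + 0.9 * (37.8 - 7.0)
M90 = 7.0 + 0.9 * 30.8
M90 = 34.72 dN.m

34.72 dN.m


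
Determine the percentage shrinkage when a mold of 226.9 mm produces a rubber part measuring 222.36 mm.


Shrinkage = (mold - part) / mold * 100
= (226.9 - 222.36) / 226.9 * 100
= 4.54 / 226.9 * 100
= 2.0%

2.0%


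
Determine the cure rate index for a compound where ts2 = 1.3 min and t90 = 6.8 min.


CRI = 100 / (t90 - ts2)
= 100 / (6.8 - 1.3)
= 100 / 5.5
= 18.18 min^-1

18.18 min^-1


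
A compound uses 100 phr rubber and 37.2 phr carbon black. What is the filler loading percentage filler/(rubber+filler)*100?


Filler % = filler / (rubber + filler) * 100
= 37.2 / (100 + 37.2) * 100
= 37.2 / 137.2 * 100
= 27.11%

27.11%


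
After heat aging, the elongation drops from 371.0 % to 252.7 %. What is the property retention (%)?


Retention = aged / original * 100
= 252.7 / 371.0 * 100
= 68.1%

68.1%


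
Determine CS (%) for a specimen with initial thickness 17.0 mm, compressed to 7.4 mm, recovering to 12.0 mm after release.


CS = (t0 - recovered) / (t0 - ts) * 100
= (17.0 - 12.0) / (17.0 - 7.4) * 100
= 5.0 / 9.6 * 100
= 52.1%

52.1%


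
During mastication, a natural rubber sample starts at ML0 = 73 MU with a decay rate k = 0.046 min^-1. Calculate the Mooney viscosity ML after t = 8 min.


ML = ML0 * exp(-k * t)
ML = 73 * exp(-0.046 * 8)
ML = 73 * 0.6921
ML = 50.52 MU

50.52 MU


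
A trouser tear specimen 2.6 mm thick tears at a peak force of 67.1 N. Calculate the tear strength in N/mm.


Tear strength = force / thickness
= 67.1 / 2.6
= 25.81 N/mm

25.81 N/mm


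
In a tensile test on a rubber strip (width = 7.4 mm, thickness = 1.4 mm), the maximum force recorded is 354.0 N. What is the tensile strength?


Area = width * thickness = 7.4 * 1.4 = 10.36 mm^2
TS = force / area = 354.0 / 10.36 = 34.17 MPa

34.17 MPa


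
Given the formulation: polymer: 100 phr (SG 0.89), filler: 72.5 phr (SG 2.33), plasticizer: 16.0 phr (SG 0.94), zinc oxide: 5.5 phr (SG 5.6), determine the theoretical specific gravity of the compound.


Sum of weights = 194.0
Volume contributions:
  polymer: 100/0.89 = 112.3596
  filler: 72.5/2.33 = 31.1159
  plasticizer: 16.0/0.94 = 17.0213
  zinc oxide: 5.5/5.6 = 0.9821
Sum of volumes = 161.4788
SG = 194.0 / 161.4788 = 1.201

SG = 1.201


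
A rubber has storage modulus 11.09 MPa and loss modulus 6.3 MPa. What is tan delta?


tan delta = E'' / E'
= 6.3 / 11.09
= 0.5681

tan delta = 0.5681


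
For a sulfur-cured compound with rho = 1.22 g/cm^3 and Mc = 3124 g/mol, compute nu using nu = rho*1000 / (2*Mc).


nu = rho * 1000 / (2 * Mc)
nu = 1.22 * 1000 / (2 * 3124)
nu = 1220.0 / 6248
nu = 0.1953 mol/L

0.1953 mol/L


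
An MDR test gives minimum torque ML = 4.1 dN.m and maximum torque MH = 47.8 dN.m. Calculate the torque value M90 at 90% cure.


M90 = ML + 0.9 * (MH - ML)
M90 = 4.1 + 0.9 * (47.8 - 4.1)
M90 = 4.1 + 0.9 * 43.7
M90 = 43.43 dN.m

43.43 dN.m


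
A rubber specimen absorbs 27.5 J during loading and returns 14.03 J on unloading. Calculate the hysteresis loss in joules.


Hysteresis loss = loading - unloading
= 27.5 - 14.03
= 13.47 J

13.47 J


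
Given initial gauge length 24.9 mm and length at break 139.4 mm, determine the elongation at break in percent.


Elongation = (Lf - L0) / L0 * 100
= (139.4 - 24.9) / 24.9 * 100
= 114.5 / 24.9 * 100
= 459.8%

459.8%


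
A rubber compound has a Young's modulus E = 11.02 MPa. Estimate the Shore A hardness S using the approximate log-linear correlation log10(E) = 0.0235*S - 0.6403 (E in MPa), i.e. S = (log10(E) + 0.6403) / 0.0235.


log10(E) = 0.0235*S - 0.6403  =>  S = (log10(E) + 0.6403) / 0.0235
log10(11.02) = 1.042182
S = (1.042182 + 0.6403) / 0.0235 = 1.682482 / 0.0235
S = 71.6

Shore A = 71.6


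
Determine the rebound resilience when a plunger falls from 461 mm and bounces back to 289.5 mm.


Resilience = h_rebound / h_drop * 100
= 289.5 / 461 * 100
= 62.8%

62.8%


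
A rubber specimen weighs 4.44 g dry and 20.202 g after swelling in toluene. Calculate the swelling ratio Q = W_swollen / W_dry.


Q = W_swollen / W_dry
Q = 20.202 / 4.44
Q = 4.55

Q = 4.55


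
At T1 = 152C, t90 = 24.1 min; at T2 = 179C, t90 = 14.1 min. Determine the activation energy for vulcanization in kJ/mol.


T1 = 425.15 K, T2 = 452.15 K
1/T1 - 1/T2 = 1.4046e-04
ln(t1/t2) = ln(24.1/14.1) = 0.5360
Ea = 8.314 * 0.5360 / 1.4046e-04 = 31729.6862 J/mol
Ea = 31.73 kJ/mol

31.73 kJ/mol


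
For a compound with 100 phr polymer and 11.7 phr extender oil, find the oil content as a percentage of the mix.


Oil % = oil / (100 + oil) * 100
= 11.7 / (100 + 11.7) * 100
= 11.7 / 111.7 * 100
= 10.47%

10.47%


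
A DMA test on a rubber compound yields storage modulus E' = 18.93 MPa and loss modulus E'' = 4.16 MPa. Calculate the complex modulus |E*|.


|E*| = sqrt(E'^2 + E''^2)
= sqrt(18.93^2 + 4.16^2)
= sqrt(358.3449 + 17.3056)
= 19.382 MPa

19.382 MPa


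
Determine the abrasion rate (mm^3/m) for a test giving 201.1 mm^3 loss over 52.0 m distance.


Rate = volume_loss / distance
= 201.1 / 52.0
= 3.867 mm^3/m

3.867 mm^3/m


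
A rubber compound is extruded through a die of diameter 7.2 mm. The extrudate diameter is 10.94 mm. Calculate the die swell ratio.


Die swell ratio = D_extrudate / D_die
= 10.94 / 7.2
= 1.519

Die swell = 1.519


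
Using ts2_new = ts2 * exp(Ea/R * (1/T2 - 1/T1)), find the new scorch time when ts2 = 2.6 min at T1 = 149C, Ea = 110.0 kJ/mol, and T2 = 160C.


Convert temperatures: T1 = 149 + 273.15 = 422.15 K, T2 = 160 + 273.15 = 433.15 K
ts2_new = 2.6 * exp(110000 / 8.314 * (1/433.15 - 1/422.15))
1/T2 - 1/T1 = -6.0157e-05
ts2_new = 1.17 min

1.17 min


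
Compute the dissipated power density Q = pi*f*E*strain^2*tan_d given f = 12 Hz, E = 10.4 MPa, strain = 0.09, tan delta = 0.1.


Q = pi * f * E * strain^2 * tan_d
= pi * 12 * 10.4 * 0.09^2 * 0.1
= pi * 12 * 10.4 * 0.0081 * 0.1
= 0.3176

Q = 0.3176


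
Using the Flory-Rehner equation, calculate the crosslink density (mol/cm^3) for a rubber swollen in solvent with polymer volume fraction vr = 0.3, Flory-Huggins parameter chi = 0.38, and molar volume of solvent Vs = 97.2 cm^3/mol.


ln(1 - vr) = ln(1 - 0.3) = -0.3567
Numerator = -((-0.3567) + 0.3 + 0.38 * 0.3^2) = 0.0225
Denominator = 97.2 * (0.3^(1/3) - 0.3/2) = 50.4889
nu = 0.0225 / 50.4889 = 4.4515e-04 mol/cm^3

4.4515e-04 mol/cm^3


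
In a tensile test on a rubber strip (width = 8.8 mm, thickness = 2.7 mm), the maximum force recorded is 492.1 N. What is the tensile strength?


Area = width * thickness = 8.8 * 2.7 = 23.76 mm^2
TS = force / area = 492.1 / 23.76 = 20.71 MPa

20.71 MPa


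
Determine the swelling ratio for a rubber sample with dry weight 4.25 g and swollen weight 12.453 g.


Q = W_swollen / W_dry
Q = 12.453 / 4.25
Q = 2.93

Q = 2.93


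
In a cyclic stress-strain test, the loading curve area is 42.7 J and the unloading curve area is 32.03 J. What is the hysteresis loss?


Hysteresis loss = loading - unloading
= 42.7 - 32.03
= 10.67 J

10.67 J


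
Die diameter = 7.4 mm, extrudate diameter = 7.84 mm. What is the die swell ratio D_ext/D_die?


Die swell ratio = D_extrudate / D_die
= 7.84 / 7.4
= 1.059

Die swell = 1.059


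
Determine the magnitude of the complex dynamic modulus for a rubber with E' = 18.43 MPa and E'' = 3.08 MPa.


|E*| = sqrt(E'^2 + E''^2)
= sqrt(18.43^2 + 3.08^2)
= sqrt(339.6649 + 9.4864)
= 18.686 MPa

18.686 MPa


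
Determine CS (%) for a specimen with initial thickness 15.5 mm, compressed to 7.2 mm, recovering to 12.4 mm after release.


CS = (t0 - recovered) / (t0 - ts) * 100
= (15.5 - 12.4) / (15.5 - 7.2) * 100
= 3.1 / 8.3 * 100
= 37.3%

37.3%


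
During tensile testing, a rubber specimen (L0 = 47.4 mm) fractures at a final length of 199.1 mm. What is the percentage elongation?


Elongation = (Lf - L0) / L0 * 100
= (199.1 - 47.4) / 47.4 * 100
= 151.7 / 47.4 * 100
= 320.0%

320.0%


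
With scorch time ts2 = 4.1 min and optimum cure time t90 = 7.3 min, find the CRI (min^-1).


CRI = 100 / (t90 - ts2)
= 100 / (7.3 - 4.1)
= 100 / 3.2
= 31.25 min^-1

31.25 min^-1


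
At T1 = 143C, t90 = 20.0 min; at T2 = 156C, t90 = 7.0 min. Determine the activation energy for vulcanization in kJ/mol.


T1 = 416.15 K, T2 = 429.15 K
1/T1 - 1/T2 = 7.2792e-05
ln(t1/t2) = ln(20.0/7.0) = 1.0498
Ea = 8.314 * 1.0498 / 7.2792e-05 = 119906.1351 J/mol
Ea = 119.91 kJ/mol

119.91 kJ/mol


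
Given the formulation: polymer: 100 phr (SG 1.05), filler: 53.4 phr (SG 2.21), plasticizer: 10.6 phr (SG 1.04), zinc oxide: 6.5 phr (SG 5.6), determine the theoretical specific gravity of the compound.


Sum of weights = 170.5
Volume contributions:
  polymer: 100/1.05 = 95.2381
  filler: 53.4/2.21 = 24.1629
  plasticizer: 10.6/1.04 = 10.1923
  zinc oxide: 6.5/5.6 = 1.1607
Sum of volumes = 130.7540
SG = 170.5 / 130.7540 = 1.304

SG = 1.304


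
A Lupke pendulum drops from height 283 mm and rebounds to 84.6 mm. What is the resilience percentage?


Resilience = h_rebound / h_drop * 100
= 84.6 / 283 * 100
= 29.9%

29.9%


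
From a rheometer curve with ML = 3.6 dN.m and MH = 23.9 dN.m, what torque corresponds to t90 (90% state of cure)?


M90 = ML + 0.9 * (MH - ML)
M90 = 3.6 + 0.9 * (23.9 - 3.6)
M90 = 3.6 + 0.9 * 20.3
M90 = 21.87 dN.m

21.87 dN.m


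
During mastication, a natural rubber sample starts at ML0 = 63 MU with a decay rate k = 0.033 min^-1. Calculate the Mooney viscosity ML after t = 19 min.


ML = ML0 * exp(-k * t)
ML = 63 * exp(-0.033 * 19)
ML = 63 * 0.5342
ML = 33.65 MU

33.65 MU


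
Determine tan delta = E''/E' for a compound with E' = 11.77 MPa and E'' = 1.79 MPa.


tan delta = E'' / E'
= 1.79 / 11.77
= 0.1521

tan delta = 0.1521


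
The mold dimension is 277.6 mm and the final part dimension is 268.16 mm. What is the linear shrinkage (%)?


Shrinkage = (mold - part) / mold * 100
= (277.6 - 268.16) / 277.6 * 100
= 9.44 / 277.6 * 100
= 3.4%

3.4%


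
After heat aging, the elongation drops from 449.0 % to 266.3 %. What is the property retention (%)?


Retention = aged / original * 100
= 266.3 / 449.0 * 100
= 59.3%

59.3%


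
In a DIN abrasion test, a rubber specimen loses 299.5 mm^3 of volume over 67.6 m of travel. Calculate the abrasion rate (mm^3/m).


Rate = volume_loss / distance
= 299.5 / 67.6
= 4.43 mm^3/m

4.43 mm^3/m


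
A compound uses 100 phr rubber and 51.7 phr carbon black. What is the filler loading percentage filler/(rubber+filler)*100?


Filler % = filler / (rubber + filler) * 100
= 51.7 / (100 + 51.7) * 100
= 51.7 / 151.7 * 100
= 34.08%

34.08%


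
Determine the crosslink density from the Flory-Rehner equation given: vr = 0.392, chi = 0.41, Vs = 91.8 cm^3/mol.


ln(1 - vr) = ln(1 - 0.392) = -0.4976
Numerator = -((-0.4976) + 0.392 + 0.41 * 0.392^2) = 0.0426
Denominator = 91.8 * (0.392^(1/3) - 0.392/2) = 49.1921
nu = 0.0426 / 49.1921 = 8.6555e-04 mol/cm^3

8.6555e-04 mol/cm^3


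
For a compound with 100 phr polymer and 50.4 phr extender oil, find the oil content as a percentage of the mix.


Oil % = oil / (100 + oil) * 100
= 50.4 / (100 + 50.4) * 100
= 50.4 / 150.4 * 100
= 33.51%

33.51%


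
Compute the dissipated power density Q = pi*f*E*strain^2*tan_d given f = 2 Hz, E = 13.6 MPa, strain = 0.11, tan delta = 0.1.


Q = pi * f * E * strain^2 * tan_d
= pi * 2 * 13.6 * 0.11^2 * 0.1
= pi * 2 * 13.6 * 0.0121 * 0.1
= 0.1034

Q = 0.1034


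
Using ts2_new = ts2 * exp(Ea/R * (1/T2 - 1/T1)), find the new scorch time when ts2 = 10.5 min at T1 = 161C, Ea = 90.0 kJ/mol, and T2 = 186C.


Convert temperatures: T1 = 161 + 273.15 = 434.15 K, T2 = 186 + 273.15 = 459.15 K
ts2_new = 10.5 * exp(90000 / 8.314 * (1/459.15 - 1/434.15))
1/T2 - 1/T1 = -1.2541e-04
ts2_new = 2.7 min

2.7 min


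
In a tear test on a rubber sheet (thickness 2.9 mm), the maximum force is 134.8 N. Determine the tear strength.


Tear strength = force / thickness
= 134.8 / 2.9
= 46.48 N/mm

46.48 N/mm


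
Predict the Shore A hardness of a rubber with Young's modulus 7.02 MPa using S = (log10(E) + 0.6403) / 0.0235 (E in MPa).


log10(E) = 0.0235*S - 0.6403  =>  S = (log10(E) + 0.6403) / 0.0235
log10(7.02) = 0.846337
S = (0.846337 + 0.6403) / 0.0235 = 1.486637 / 0.0235
S = 63.3

Shore A = 63.3


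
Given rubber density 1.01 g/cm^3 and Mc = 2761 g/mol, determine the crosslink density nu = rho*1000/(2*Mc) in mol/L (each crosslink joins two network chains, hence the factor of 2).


nu = rho * 1000 / (2 * Mc)
nu = 1.01 * 1000 / (2 * 2761)
nu = 1010.0 / 5522
nu = 0.1829 mol/L

0.1829 mol/L


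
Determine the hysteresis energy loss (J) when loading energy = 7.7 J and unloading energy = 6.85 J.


Hysteresis loss = loading - unloading
= 7.7 - 6.85
= 0.85 J

0.85 J


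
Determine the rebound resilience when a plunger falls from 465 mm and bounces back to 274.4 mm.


Resilience = h_rebound / h_drop * 100
= 274.4 / 465 * 100
= 59.0%

59.0%


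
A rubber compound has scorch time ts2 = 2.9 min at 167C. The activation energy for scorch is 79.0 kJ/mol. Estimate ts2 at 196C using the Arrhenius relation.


Convert temperatures: T1 = 167 + 273.15 = 440.15 K, T2 = 196 + 273.15 = 469.15 K
ts2_new = 2.9 * exp(79000 / 8.314 * (1/469.15 - 1/440.15))
1/T2 - 1/T1 = -1.4044e-04
ts2_new = 0.76 min

0.76 min


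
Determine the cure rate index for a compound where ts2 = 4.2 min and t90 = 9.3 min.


CRI = 100 / (t90 - ts2)
= 100 / (9.3 - 4.2)
= 100 / 5.1
= 19.61 min^-1

19.61 min^-1


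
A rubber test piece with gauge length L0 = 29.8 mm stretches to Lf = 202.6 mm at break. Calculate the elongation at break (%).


Elongation = (Lf - L0) / L0 * 100
= (202.6 - 29.8) / 29.8 * 100
= 172.8 / 29.8 * 100
= 579.9%

579.9%


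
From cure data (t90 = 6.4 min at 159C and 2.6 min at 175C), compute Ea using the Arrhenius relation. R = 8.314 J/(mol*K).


T1 = 432.15 K, T2 = 448.15 K
1/T1 - 1/T2 = 8.2616e-05
ln(t1/t2) = ln(6.4/2.6) = 0.9008
Ea = 8.314 * 0.9008 / 8.2616e-05 = 90650.4254 J/mol
Ea = 90.65 kJ/mol

90.65 kJ/mol


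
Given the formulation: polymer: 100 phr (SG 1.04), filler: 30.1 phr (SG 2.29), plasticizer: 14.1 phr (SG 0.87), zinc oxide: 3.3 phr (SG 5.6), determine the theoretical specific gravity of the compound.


Sum of weights = 147.5
Volume contributions:
  polymer: 100/1.04 = 96.1538
  filler: 30.1/2.29 = 13.1441
  plasticizer: 14.1/0.87 = 16.2069
  zinc oxide: 3.3/5.6 = 0.5893
Sum of volumes = 126.0941
SG = 147.5 / 126.0941 = 1.17

SG = 1.17


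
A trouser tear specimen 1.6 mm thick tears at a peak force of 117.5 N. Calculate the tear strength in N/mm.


Tear strength = force / thickness
= 117.5 / 1.6
= 73.44 N/mm

73.44 N/mm


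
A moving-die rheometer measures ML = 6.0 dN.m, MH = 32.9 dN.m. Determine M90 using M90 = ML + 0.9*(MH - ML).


M90 = ML + 0.9 * (MH - ML)
M90 = 6.0 + 0.9 * (32.9 - 6.0)
M90 = 6.0 + 0.9 * 26.9
M90 = 30.21 dN.m

30.21 dN.m


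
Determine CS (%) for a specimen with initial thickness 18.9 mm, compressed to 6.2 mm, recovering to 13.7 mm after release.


CS = (t0 - recovered) / (t0 - ts) * 100
= (18.9 - 13.7) / (18.9 - 6.2) * 100
= 5.2 / 12.7 * 100
= 40.9%

40.9%


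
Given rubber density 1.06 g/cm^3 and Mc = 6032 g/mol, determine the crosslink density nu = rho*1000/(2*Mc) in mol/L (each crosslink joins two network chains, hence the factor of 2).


nu = rho * 1000 / (2 * Mc)
nu = 1.06 * 1000 / (2 * 6032)
nu = 1060.0 / 12064
nu = 0.0879 mol/L

0.0879 mol/L


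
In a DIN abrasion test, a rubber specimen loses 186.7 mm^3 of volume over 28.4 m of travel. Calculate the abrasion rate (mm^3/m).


Rate = volume_loss / distance
= 186.7 / 28.4
= 6.574 mm^3/m

6.574 mm^3/m


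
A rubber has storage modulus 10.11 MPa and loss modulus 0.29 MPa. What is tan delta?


tan delta = E'' / E'
= 0.29 / 10.11
= 0.0287

tan delta = 0.0287


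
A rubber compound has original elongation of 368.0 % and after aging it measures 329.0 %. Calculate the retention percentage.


Retention = aged / original * 100
= 329.0 / 368.0 * 100
= 89.4%

89.4%


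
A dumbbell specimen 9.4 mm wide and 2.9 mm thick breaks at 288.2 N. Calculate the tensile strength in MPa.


Area = width * thickness = 9.4 * 2.9 = 27.26 mm^2
TS = force / area = 288.2 / 27.26 = 10.57 MPa

10.57 MPa


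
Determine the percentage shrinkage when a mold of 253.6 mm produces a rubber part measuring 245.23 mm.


Shrinkage = (mold - part) / mold * 100
= (253.6 - 245.23) / 253.6 * 100
= 8.37 / 253.6 * 100
= 3.3%

3.3%


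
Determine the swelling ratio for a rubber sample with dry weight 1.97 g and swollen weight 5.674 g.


Q = W_swollen / W_dry
Q = 5.674 / 1.97
Q = 2.88

Q = 2.88


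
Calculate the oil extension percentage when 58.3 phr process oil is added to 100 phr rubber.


Oil % = oil / (100 + oil) * 100
= 58.3 / (100 + 58.3) * 100
= 58.3 / 158.3 * 100
= 36.83%

36.83%


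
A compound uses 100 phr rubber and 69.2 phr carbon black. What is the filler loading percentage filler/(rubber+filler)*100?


Filler % = filler / (rubber + filler) * 100
= 69.2 / (100 + 69.2) * 100
= 69.2 / 169.2 * 100
= 40.9%

40.9%


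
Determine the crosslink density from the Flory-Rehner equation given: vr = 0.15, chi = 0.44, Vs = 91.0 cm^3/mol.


ln(1 - vr) = ln(1 - 0.15) = -0.1625
Numerator = -((-0.1625) + 0.15 + 0.44 * 0.15^2) = 0.0026
Denominator = 91.0 * (0.15^(1/3) - 0.15/2) = 41.5260
nu = 0.0026 / 41.5260 = 6.3067e-05 mol/cm^3

6.3067e-05 mol/cm^3


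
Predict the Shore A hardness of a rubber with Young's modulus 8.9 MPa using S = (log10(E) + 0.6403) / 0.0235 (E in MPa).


log10(E) = 0.0235*S - 0.6403  =>  S = (log10(E) + 0.6403) / 0.0235
log10(8.9) = 0.949390
S = (0.949390 + 0.6403) / 0.0235 = 1.589690 / 0.0235
S = 67.6

Shore A = 67.6


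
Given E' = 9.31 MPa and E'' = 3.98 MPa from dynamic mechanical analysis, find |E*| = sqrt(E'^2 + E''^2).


|E*| = sqrt(E'^2 + E''^2)
= sqrt(9.31^2 + 3.98^2)
= sqrt(86.6761 + 15.8404)
= 10.125 MPa

10.125 MPa


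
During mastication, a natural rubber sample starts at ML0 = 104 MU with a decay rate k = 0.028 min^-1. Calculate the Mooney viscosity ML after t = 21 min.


ML = ML0 * exp(-k * t)
ML = 104 * exp(-0.028 * 21)
ML = 104 * 0.5554
ML = 57.77 MU

57.77 MU


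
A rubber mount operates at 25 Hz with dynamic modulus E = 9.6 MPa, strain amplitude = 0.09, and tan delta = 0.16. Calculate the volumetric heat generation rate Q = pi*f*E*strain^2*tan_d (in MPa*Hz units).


Q = pi * f * E * strain^2 * tan_d
= pi * 25 * 9.6 * 0.09^2 * 0.16
= pi * 25 * 9.6 * 0.0081 * 0.16
= 0.9772

Q = 0.9772


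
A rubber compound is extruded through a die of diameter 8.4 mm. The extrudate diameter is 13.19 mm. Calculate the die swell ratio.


Die swell ratio = D_extrudate / D_die
= 13.19 / 8.4
= 1.57

Die swell = 1.57


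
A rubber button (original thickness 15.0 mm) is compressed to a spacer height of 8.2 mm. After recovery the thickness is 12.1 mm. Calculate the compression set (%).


CS = (t0 - recovered) / (t0 - ts) * 100
= (15.0 - 12.1) / (15.0 - 8.2) * 100
= 2.9 / 6.8 * 100
= 42.6%

42.6%


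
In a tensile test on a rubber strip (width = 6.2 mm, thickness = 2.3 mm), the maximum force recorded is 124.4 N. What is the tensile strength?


Area = width * thickness = 6.2 * 2.3 = 14.26 mm^2
TS = force / area = 124.4 / 14.26 = 8.72 MPa

8.72 MPa


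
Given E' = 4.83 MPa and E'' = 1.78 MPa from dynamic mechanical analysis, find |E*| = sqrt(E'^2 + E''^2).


|E*| = sqrt(E'^2 + E''^2)
= sqrt(4.83^2 + 1.78^2)
= sqrt(23.3289 + 3.1684)
= 5.148 MPa

5.148 MPa


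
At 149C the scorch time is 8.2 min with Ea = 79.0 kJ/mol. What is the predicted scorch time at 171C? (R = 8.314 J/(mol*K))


Convert temperatures: T1 = 149 + 273.15 = 422.15 K, T2 = 171 + 273.15 = 444.15 K
ts2_new = 8.2 * exp(79000 / 8.314 * (1/444.15 - 1/422.15))
1/T2 - 1/T1 = -1.1733e-04
ts2_new = 2.69 min

2.69 min


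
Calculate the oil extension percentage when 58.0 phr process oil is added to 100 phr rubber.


Oil % = oil / (100 + oil) * 100
= 58.0 / (100 + 58.0) * 100
= 58.0 / 158.0 * 100
= 36.71%

36.71%


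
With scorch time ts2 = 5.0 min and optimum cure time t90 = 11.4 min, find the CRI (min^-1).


CRI = 100 / (t90 - ts2)
= 100 / (11.4 - 5.0)
= 100 / 6.4
= 15.62 min^-1

15.62 min^-1


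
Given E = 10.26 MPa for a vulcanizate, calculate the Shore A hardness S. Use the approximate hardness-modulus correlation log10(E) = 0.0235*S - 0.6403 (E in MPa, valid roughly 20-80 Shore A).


log10(E) = 0.0235*S - 0.6403  =>  S = (log10(E) + 0.6403) / 0.0235
log10(10.26) = 1.011147
S = (1.011147 + 0.6403) / 0.0235 = 1.651447 / 0.0235
S = 70.3

Shore A = 70.3


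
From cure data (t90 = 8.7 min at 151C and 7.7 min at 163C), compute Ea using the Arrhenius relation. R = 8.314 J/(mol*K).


T1 = 424.15 K, T2 = 436.15 K
1/T1 - 1/T2 = 6.4867e-05
ln(t1/t2) = ln(8.7/7.7) = 0.1221
Ea = 8.314 * 0.1221 / 6.4867e-05 = 15649.8211 J/mol
Ea = 15.65 kJ/mol

15.65 kJ/mol


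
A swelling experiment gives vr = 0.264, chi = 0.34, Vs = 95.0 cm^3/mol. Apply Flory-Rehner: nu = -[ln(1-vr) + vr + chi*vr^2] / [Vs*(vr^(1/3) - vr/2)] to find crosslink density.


ln(1 - vr) = ln(1 - 0.264) = -0.3065
Numerator = -((-0.3065) + 0.264 + 0.34 * 0.264^2) = 0.0188
Denominator = 95.0 * (0.264^(1/3) - 0.264/2) = 48.4032
nu = 0.0188 / 48.4032 = 3.8899e-04 mol/cm^3

3.8899e-04 mol/cm^3


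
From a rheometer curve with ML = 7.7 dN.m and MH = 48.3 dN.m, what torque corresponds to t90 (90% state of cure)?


M90 = ML + 0.9 * (MH - ML)
M90 = 7.7 + 0.9 * (48.3 - 7.7)
M90 = 7.7 + 0.9 * 40.6
M90 = 44.24 dN.m

44.24 dN.m


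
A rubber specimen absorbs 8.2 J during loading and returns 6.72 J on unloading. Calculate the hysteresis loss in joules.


Hysteresis loss = loading - unloading
= 8.2 - 6.72
= 1.48 J

1.48 J


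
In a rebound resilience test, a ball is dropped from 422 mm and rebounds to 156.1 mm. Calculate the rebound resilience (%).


Resilience = h_rebound / h_drop * 100
= 156.1 / 422 * 100
= 37.0%

37.0%


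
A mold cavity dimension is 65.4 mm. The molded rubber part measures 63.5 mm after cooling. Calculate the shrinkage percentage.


Shrinkage = (mold - part) / mold * 100
= (65.4 - 63.5) / 65.4 * 100
= 1.9 / 65.4 * 100
= 2.91%

2.91%


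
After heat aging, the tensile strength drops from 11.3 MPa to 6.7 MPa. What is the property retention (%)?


Retention = aged / original * 100
= 6.7 / 11.3 * 100
= 59.3%

59.3%


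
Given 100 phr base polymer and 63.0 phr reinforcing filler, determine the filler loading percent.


Filler % = filler / (rubber + filler) * 100
= 63.0 / (100 + 63.0) * 100
= 63.0 / 163.0 * 100
= 38.65%

38.65%


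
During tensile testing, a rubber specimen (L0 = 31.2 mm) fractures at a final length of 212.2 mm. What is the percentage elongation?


Elongation = (Lf - L0) / L0 * 100
= (212.2 - 31.2) / 31.2 * 100
= 181.0 / 31.2 * 100
= 580.1%

580.1%


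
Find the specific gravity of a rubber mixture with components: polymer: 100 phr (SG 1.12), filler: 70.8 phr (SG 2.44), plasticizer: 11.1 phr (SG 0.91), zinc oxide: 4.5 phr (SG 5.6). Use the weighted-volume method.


Sum of weights = 186.4
Volume contributions:
  polymer: 100/1.12 = 89.2857
  filler: 70.8/2.44 = 29.0164
  plasticizer: 11.1/0.91 = 12.1978
  zinc oxide: 4.5/5.6 = 0.8036
Sum of volumes = 131.3035
SG = 186.4 / 131.3035 = 1.42

SG = 1.42


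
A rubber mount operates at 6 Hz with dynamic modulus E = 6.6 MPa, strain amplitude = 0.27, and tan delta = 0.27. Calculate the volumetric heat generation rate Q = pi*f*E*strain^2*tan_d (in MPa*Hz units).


Q = pi * f * E * strain^2 * tan_d
= pi * 6 * 6.6 * 0.27^2 * 0.27
= pi * 6 * 6.6 * 0.0729 * 0.27
= 2.4487

Q = 2.4487


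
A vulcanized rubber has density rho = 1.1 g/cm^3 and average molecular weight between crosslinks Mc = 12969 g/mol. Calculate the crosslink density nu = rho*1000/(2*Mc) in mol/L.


nu = rho * 1000 / (2 * Mc)
nu = 1.1 * 1000 / (2 * 12969)
nu = 1100.0 / 25938
nu = 0.0424 mol/L

0.0424 mol/L


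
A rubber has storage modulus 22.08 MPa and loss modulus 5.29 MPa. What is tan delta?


tan delta = E'' / E'
= 5.29 / 22.08
= 0.2396

tan delta = 0.2396


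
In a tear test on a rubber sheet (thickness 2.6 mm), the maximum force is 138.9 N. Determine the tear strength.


Tear strength = force / thickness
= 138.9 / 2.6
= 53.42 N/mm

53.42 N/mm


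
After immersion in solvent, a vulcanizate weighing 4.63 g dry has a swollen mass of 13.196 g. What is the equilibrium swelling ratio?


Q = W_swollen / W_dry
Q = 13.196 / 4.63
Q = 2.85

Q = 2.85


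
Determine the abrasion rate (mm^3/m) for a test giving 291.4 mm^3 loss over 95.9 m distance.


Rate = volume_loss / distance
= 291.4 / 95.9
= 3.039 mm^3/m

3.039 mm^3/m


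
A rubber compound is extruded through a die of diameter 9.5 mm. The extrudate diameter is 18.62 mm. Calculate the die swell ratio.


Die swell ratio = D_extrudate / D_die
= 18.62 / 9.5
= 1.96

Die swell = 1.96


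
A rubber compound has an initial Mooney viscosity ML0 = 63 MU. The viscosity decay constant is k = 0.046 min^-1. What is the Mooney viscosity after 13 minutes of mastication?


ML = ML0 * exp(-k * t)
ML = 63 * exp(-0.046 * 13)
ML = 63 * 0.5499
ML = 34.64 MU

34.64 MU


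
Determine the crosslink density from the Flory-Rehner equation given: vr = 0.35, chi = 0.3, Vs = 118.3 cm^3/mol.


ln(1 - vr) = ln(1 - 0.35) = -0.4308
Numerator = -((-0.4308) + 0.35 + 0.3 * 0.35^2) = 0.0440
Denominator = 118.3 * (0.35^(1/3) - 0.35/2) = 62.6670
nu = 0.0440 / 62.6670 = 7.0265e-04 mol/cm^3

7.0265e-04 mol/cm^3


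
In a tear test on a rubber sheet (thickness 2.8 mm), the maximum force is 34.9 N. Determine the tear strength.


Tear strength = force / thickness
= 34.9 / 2.8
= 12.46 N/mm

12.46 N/mm


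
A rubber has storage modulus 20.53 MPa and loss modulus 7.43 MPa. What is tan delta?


tan delta = E'' / E'
= 7.43 / 20.53
= 0.3619

tan delta = 0.3619


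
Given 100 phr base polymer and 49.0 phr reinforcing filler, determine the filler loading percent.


Filler % = filler / (rubber + filler) * 100
= 49.0 / (100 + 49.0) * 100
= 49.0 / 149.0 * 100
= 32.89%

32.89%


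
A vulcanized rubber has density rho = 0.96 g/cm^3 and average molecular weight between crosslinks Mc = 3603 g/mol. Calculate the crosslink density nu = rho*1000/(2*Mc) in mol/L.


nu = rho * 1000 / (2 * Mc)
nu = 0.96 * 1000 / (2 * 3603)
nu = 960.0 / 7206
nu = 0.1332 mol/L

0.1332 mol/L


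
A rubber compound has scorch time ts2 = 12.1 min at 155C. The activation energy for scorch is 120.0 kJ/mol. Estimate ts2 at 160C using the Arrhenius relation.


Convert temperatures: T1 = 155 + 273.15 = 428.15 K, T2 = 160 + 273.15 = 433.15 K
ts2_new = 12.1 * exp(120000 / 8.314 * (1/433.15 - 1/428.15))
1/T2 - 1/T1 = -2.6961e-05
ts2_new = 8.2 min

8.2 min


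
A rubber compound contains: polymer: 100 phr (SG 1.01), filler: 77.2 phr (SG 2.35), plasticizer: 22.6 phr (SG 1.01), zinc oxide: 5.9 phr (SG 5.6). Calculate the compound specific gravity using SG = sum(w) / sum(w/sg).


Sum of weights = 205.7
Volume contributions:
  polymer: 100/1.01 = 99.0099
  filler: 77.2/2.35 = 32.8511
  plasticizer: 22.6/1.01 = 22.3762
  zinc oxide: 5.9/5.6 = 1.0536
Sum of volumes = 155.2908
SG = 205.7 / 155.2908 = 1.325

SG = 1.325
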